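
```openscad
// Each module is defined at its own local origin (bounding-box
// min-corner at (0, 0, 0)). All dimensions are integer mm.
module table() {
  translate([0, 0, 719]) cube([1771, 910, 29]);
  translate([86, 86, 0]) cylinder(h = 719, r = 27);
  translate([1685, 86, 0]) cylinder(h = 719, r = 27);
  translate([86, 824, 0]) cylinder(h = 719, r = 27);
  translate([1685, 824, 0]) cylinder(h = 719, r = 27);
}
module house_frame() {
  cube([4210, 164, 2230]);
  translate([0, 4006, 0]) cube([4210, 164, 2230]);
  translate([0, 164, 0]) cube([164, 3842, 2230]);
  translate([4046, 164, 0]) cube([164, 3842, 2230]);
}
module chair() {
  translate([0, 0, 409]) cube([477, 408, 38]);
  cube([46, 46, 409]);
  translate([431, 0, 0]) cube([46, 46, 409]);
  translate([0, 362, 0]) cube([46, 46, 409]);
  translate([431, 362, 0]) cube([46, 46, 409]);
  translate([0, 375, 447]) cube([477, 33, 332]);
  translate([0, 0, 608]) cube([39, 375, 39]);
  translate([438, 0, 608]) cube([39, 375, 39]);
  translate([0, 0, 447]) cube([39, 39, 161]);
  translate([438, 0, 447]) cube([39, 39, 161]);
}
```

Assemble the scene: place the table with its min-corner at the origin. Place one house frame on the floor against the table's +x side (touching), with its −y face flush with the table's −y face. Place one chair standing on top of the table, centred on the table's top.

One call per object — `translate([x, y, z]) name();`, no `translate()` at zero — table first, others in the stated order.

table();
translate([1771, 0, 0]) house_frame();
translate([647, 251, 748]) chair();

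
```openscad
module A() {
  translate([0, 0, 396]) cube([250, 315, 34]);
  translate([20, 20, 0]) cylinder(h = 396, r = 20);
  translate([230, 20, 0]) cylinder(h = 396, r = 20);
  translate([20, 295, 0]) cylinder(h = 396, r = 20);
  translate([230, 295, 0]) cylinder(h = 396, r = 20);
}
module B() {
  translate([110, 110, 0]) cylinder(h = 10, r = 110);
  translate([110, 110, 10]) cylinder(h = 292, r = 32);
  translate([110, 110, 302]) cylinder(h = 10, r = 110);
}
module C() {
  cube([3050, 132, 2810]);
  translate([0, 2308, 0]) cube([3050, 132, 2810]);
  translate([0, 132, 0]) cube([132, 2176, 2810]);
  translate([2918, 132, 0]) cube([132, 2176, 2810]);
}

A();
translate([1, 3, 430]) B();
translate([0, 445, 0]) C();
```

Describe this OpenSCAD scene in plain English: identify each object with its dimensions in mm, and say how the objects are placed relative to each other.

A is a four-legged stool. The seat is a 250×315×34 mm slab whose top surface is at z = 430 mm; four round legs, each 40 mm in diameter, run from the floor (z = 0) to the underside of the seat, each leg's axis is inset half a diameter from the nearest pair of seat edges (so the leg's bounding box is flush with the corner).

B is a spool: two coaxial disc flanges of radius 110 mm and thickness 10 mm, joined by a core cylinder of radius 32 mm and height 292 mm. The lower flange rests on z = 0 and the three cylinders share a vertical axis.

C is a box-shaped house frame (walls only): outside footprint 3050×2440 mm, wall height 2810 mm, wall thickness 132 mm. The two y-facing walls run the full x-width; the two x-facing walls fit between the inner faces of the y-facing walls.

The spool is on top of the stool. The house frame is on the floor beside the stool on its +y side.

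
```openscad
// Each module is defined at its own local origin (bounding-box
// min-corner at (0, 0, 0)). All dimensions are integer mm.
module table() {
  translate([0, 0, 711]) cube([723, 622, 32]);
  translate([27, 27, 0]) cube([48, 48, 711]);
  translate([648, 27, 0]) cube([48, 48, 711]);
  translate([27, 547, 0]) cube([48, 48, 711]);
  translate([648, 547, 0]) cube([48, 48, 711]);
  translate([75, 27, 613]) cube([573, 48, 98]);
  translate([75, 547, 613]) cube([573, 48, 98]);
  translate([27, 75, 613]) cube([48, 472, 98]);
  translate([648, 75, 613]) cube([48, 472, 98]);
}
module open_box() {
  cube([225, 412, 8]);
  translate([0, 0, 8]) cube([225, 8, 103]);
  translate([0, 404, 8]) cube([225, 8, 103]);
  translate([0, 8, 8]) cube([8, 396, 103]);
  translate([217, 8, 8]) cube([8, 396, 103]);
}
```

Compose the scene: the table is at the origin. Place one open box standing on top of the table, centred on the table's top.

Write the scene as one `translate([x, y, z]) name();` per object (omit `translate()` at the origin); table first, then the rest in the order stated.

table();
translate([249, 105, 743]) open_box();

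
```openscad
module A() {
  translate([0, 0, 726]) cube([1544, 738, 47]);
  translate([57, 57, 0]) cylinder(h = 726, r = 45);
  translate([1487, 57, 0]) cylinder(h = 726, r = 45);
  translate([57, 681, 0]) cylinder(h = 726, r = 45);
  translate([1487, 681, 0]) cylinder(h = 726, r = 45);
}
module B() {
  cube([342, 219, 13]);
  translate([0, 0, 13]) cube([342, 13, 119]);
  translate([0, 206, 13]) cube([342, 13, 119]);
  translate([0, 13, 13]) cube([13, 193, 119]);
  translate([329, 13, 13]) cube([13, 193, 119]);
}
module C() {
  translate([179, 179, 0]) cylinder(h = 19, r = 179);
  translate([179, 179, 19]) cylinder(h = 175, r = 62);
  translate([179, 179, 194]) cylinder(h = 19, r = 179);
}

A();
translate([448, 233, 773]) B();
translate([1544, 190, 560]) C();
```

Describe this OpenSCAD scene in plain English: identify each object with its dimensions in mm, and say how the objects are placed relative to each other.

A is a table: top 1544 mm (x) × 738 mm (y), 47 mm thick, upper face at z = 773 mm, on four round legs of 90 mm diameter, each leg's bounding box inset 12 mm from the nearest pair of top edges, running from z = 0 to the bottom of the top.

B is an open storage box with external size 342×219×132 mm and wall thickness 13 mm (the base is also 13 mm thick). The base covers the whole footprint; the four walls stand on the base, with the y-facing walls full-width and the x-facing walls fitting between their inner faces.

C is a spool: two coaxial disc flanges of radius 179 mm and thickness 19 mm, joined by a core cylinder of radius 62 mm and height 175 mm. The lower flange rests on z = 0 and the three cylinders share a vertical axis.

The open box is on top of the table. The spool is beside the table with their tops flush at z = 773.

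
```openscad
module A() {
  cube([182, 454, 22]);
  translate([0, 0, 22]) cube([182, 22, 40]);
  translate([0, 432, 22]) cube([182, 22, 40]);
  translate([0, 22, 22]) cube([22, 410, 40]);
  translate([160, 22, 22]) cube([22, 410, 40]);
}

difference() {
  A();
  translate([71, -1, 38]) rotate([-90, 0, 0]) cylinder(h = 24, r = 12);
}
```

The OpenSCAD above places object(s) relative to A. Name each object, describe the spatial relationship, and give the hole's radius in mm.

A is an open box. The open box has a circular hole through its front wall. The hole's radius is 12 mm.

The subtracted cylinder has r = 12 mm.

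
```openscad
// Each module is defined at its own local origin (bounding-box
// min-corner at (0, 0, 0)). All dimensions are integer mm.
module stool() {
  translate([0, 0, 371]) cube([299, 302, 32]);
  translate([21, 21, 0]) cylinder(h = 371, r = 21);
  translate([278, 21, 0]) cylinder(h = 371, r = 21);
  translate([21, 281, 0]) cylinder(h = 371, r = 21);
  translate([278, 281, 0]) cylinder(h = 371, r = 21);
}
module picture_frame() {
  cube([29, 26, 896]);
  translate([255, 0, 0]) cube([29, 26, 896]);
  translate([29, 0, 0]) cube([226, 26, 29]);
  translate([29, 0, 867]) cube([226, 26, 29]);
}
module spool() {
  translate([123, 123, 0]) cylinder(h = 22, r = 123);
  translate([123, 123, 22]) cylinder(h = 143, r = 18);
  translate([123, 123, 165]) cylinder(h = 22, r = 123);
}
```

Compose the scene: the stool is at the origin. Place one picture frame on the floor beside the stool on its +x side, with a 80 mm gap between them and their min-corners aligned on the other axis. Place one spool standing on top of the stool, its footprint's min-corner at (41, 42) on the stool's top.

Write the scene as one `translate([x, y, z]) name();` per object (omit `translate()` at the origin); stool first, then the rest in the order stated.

stool();
translate([379, 0, 0]) picture_frame();
translate([41, 42, 403]) spool();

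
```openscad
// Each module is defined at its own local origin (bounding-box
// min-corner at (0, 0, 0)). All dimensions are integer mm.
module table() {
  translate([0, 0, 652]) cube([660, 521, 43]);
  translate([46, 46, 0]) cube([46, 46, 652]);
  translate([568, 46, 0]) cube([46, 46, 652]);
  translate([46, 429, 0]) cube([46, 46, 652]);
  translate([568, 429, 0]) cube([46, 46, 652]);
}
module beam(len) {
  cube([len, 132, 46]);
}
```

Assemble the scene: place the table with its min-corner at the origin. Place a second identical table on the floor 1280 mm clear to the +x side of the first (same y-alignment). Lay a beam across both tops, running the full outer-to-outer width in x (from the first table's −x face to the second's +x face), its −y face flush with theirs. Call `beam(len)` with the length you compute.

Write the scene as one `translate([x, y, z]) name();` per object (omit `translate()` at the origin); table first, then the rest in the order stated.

table();
translate([1940, 0, 0]) table();
translate([0, 0, 695]) beam(2600);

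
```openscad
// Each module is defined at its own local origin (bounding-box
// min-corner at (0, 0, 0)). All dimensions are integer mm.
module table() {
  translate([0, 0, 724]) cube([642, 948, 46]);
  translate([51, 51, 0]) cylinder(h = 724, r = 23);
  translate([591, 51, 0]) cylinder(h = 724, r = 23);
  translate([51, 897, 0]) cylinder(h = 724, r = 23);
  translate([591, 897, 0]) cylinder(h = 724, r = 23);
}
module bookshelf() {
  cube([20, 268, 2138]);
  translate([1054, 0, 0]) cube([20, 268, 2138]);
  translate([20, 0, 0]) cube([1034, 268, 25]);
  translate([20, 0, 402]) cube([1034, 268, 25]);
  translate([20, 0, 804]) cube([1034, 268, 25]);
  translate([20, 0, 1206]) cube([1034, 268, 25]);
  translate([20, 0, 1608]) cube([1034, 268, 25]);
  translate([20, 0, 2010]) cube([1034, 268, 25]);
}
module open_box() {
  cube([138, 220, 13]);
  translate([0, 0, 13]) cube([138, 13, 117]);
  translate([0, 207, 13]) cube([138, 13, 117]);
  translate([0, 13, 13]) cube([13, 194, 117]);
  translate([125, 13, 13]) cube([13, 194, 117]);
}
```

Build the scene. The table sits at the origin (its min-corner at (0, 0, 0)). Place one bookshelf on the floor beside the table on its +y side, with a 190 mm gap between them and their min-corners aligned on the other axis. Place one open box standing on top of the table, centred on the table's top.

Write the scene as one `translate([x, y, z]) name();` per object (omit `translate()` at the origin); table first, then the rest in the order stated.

table();
translate([0, 1138, 0]) bookshelf();
translate([252, 364, 770]) open_box();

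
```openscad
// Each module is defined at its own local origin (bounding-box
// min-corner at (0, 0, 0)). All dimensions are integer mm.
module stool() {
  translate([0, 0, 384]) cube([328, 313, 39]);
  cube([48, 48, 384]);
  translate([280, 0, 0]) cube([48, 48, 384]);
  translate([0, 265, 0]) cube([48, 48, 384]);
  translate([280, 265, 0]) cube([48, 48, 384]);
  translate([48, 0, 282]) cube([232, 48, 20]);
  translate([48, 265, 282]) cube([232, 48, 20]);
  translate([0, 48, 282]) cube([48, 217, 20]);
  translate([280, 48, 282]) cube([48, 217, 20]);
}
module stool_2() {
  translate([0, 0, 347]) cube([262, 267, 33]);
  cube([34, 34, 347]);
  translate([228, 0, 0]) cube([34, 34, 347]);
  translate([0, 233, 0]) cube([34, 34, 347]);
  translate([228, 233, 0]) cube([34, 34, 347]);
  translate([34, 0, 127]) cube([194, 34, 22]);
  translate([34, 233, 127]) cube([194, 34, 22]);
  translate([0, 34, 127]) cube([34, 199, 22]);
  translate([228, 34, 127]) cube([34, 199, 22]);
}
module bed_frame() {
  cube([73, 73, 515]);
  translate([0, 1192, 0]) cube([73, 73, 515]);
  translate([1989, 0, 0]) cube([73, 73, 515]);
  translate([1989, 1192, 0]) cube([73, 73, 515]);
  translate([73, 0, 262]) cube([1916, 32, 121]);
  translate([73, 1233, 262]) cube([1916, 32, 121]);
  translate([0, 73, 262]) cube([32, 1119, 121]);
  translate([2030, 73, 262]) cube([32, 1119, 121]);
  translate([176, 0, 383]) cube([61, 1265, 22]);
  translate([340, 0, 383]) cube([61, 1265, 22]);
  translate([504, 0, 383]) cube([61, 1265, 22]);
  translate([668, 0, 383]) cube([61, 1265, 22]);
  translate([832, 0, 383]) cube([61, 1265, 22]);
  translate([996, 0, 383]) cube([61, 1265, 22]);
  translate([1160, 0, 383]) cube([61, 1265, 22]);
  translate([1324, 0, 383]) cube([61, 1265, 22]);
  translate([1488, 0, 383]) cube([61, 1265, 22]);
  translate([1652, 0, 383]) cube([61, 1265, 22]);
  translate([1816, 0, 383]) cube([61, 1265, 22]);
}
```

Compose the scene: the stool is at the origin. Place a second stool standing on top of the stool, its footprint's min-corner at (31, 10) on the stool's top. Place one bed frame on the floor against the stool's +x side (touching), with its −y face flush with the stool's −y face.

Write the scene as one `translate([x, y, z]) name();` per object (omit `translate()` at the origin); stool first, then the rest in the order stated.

stool();
translate([31, 10, 423]) stool_2();
translate([328, 0, 0]) bed_frame();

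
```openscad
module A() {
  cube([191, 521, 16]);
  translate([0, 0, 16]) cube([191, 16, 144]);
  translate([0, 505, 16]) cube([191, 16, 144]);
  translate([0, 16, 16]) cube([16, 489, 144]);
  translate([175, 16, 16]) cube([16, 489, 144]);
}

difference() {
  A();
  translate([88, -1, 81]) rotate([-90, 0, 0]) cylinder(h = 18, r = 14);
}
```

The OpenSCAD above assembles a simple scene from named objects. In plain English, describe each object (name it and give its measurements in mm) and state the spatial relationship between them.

A is an open-topped rectangular box: outside dimensions 191×521×160 mm, with a uniform wall and base thickness of 16 mm. The base is a full 191×521 slab on the floor; four walls sit on top of the base. The front and back walls (the −y and +y sides) span the full width; the two side walls fit between them.

The open box has a circular hole of radius 14 mm through its front wall, centred at (x = 88, z = 81).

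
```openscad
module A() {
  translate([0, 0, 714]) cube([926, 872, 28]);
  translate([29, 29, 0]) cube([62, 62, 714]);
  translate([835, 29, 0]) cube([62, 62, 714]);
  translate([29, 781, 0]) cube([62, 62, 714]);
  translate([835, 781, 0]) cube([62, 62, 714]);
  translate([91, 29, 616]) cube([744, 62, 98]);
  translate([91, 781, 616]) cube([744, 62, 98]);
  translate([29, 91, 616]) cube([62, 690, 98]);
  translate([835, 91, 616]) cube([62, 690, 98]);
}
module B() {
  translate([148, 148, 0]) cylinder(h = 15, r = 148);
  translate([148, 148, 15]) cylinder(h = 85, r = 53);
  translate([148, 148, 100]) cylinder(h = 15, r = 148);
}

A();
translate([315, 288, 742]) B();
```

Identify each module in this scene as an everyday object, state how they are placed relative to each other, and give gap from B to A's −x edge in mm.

The spool's min-x is at 315; the table's min-x is 0; gap = 315 mm.

A is a table. B is a spool. The spool is on top of the table, centred. The gap from the spool to the table's −x edge is 315 mm.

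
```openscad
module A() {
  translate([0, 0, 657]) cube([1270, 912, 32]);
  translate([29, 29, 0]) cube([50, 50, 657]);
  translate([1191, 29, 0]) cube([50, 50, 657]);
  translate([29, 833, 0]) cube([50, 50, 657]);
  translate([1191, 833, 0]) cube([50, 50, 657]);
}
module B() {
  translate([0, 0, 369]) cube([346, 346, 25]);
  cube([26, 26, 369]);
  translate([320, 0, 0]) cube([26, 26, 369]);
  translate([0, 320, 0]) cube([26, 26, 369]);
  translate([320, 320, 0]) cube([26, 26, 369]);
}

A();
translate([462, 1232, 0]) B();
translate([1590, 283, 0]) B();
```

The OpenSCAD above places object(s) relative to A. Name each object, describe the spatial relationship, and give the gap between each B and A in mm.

Each stool's nearest face is 320 mm from the table's bounding box.

A is a table. B is a stool. Two stools sit around the table at the +y, +x sides. The gap between each stool and the table is 320 mm.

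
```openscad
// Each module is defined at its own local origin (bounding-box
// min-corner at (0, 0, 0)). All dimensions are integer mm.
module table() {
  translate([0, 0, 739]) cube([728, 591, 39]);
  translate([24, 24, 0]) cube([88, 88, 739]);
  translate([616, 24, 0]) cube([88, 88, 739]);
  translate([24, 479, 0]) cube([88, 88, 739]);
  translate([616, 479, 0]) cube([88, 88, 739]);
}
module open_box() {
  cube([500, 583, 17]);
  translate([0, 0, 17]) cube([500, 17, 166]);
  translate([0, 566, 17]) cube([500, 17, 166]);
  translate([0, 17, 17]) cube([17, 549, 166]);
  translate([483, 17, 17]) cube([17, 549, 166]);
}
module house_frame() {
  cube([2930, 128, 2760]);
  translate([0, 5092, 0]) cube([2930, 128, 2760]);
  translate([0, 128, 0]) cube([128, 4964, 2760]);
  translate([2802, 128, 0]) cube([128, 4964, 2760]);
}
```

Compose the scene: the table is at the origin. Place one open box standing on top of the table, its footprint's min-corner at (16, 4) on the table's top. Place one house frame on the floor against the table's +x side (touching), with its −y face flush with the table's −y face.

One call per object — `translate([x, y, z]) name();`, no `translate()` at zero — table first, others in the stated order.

table();
translate([16, 4, 778]) open_box();
translate([728, 0, 0]) house_frame();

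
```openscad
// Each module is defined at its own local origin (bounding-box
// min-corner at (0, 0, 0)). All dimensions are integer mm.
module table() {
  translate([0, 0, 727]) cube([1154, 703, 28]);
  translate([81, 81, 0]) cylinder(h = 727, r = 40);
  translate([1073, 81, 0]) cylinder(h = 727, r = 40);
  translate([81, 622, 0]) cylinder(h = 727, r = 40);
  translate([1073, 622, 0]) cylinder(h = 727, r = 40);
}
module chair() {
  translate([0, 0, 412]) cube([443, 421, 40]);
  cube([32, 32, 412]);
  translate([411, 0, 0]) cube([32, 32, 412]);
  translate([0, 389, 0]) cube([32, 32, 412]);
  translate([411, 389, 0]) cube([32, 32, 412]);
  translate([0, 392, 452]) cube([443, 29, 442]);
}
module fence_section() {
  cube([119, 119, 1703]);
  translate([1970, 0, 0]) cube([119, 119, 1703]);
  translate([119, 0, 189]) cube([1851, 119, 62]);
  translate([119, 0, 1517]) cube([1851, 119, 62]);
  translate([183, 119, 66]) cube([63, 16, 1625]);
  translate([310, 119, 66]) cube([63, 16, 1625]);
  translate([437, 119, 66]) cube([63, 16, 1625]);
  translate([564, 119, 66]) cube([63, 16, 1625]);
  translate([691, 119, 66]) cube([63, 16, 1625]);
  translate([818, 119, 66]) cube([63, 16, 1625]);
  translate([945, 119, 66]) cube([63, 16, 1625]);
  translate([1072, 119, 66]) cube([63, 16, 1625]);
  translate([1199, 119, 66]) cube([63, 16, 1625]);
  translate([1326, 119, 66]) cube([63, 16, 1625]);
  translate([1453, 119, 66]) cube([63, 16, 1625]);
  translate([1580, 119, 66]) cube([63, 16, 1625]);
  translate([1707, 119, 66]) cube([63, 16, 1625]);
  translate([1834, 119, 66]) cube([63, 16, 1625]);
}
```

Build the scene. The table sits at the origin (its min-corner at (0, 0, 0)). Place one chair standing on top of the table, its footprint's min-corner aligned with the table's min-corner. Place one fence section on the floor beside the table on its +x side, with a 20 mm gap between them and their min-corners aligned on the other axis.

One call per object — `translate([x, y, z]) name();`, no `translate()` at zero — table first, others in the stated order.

table();
translate([0, 0, 755]) chair();
translate([1174, 0, 0]) fence_section();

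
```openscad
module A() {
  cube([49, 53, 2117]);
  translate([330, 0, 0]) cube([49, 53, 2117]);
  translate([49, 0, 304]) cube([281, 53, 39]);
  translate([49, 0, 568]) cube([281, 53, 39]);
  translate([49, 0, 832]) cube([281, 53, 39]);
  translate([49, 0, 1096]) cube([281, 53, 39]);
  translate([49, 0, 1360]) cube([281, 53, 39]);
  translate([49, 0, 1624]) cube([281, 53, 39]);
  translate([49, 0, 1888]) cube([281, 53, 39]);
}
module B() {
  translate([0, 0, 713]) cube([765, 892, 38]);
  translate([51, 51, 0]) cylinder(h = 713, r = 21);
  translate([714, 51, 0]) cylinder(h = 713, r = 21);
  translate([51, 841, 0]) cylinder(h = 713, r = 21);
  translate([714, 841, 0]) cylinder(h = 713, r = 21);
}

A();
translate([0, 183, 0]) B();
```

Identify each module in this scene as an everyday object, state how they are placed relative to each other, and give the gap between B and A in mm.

A is a ladder. B is a table. The table is on the floor beside the ladder on its +y side. The gap between the table and the ladder is 130 mm.

The table's nearest face is 130 mm from the ladder's +y face.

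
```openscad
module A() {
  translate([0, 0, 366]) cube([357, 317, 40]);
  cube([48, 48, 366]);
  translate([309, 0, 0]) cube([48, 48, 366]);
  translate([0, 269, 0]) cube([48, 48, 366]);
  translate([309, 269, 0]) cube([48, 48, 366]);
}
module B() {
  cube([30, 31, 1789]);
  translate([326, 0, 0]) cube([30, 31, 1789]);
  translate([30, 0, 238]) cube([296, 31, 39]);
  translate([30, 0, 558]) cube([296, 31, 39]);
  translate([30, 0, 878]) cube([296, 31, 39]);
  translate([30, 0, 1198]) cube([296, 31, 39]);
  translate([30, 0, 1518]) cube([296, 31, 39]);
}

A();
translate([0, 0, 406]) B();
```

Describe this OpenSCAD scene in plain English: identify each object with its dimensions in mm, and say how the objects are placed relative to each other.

A is a four-legged stool. The seat is 357×317 mm, 40 mm thick, top at z = 406 mm. It stands on four square legs, each 48×48 mm in cross-section, from z = 0 to the seat underside, each flush with a corner of the seat.

B is a straight ladder. Two 30×31 mm vertical rails, 1789 mm tall, stand 356 mm apart (outside-to-outside) with their front faces coplanar on the −y side. 5 rungs, each 31 mm deep and 39 mm tall, span between the inner faces of the rails, front faces flush with the rails. The lowest rung's underside is at z = 238 mm and rungs are spaced 320 mm apart (underside to underside).

The ladder is on top of the stool.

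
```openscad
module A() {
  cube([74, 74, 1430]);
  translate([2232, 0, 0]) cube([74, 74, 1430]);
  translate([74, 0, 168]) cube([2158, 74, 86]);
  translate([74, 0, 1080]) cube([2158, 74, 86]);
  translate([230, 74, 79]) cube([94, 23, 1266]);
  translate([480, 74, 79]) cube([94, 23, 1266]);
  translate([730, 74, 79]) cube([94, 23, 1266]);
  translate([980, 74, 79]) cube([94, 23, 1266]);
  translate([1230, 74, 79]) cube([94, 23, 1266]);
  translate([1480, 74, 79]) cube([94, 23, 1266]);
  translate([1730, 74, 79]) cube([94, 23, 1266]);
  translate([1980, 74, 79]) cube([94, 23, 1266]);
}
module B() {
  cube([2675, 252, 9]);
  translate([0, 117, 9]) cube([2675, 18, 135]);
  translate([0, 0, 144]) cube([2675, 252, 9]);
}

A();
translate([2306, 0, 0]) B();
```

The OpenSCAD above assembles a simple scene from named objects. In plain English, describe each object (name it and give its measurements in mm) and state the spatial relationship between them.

A is a fence section. Two 74×74 mm posts, 1430 mm tall, stand on the floor with a clear span of 2158 mm between their inner faces. Two horizontal rails of 74×86 mm section span the gap between the posts with their undersides at z = 168 mm and z = 1080 mm, flush with the posts' −y face. 8 pickets, each 94 mm wide, 23 mm thick and 1266 mm tall, are fixed to the +y face of the rails with their bottoms at z = 79 mm, evenly spaced across the span with equal gaps (rounded down to the nearest mm) at the −x end and between each pair — any rounding remainder accumulates at the +x end.

B is an I-beam lying along x, 2675 mm long. Overall section height 153 mm. Two flanges 252 mm wide (y) and 9 mm thick, one on the floor and one at the top; a web 18 mm thick runs between them, centred on the flange width.

The I-beam is against the fence section's +x side, with their −y faces flush.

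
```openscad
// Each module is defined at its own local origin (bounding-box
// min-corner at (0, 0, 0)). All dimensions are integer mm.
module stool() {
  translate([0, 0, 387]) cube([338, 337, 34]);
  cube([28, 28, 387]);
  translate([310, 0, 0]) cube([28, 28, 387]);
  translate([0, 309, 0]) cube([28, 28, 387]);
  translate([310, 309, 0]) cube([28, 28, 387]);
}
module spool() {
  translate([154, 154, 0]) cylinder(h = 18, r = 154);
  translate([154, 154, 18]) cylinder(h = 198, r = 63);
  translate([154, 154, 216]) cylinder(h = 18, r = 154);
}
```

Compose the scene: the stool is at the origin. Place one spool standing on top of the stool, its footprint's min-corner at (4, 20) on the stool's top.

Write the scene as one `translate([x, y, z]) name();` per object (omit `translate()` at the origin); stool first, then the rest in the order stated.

stool();
translate([4, 20, 421]) spool();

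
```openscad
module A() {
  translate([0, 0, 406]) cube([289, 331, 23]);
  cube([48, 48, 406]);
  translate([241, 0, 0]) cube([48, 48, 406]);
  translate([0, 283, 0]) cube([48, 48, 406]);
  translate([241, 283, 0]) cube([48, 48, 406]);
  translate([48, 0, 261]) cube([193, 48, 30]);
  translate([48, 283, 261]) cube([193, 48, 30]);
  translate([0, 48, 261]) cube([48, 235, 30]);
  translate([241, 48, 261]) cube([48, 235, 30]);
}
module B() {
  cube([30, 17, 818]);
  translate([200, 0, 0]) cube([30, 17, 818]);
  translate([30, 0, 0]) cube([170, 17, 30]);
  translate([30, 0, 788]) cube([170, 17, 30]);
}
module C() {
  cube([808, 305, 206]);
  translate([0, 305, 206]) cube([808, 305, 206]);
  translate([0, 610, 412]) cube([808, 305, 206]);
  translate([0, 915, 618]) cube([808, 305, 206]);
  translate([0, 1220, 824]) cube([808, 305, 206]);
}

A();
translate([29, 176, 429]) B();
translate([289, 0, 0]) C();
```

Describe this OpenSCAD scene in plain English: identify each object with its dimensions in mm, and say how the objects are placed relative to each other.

A is a four-legged stool. The seat is 289×331 mm, 23 mm thick, top at z = 429 mm. It stands on four square legs, each 48×48 mm in cross-section, from z = 0 to the seat underside, each flush with a corner of the seat. Four stretchers, 48 mm wide and 30 mm tall, connect adjacent legs with their undersides at z = 261 mm, each running between the inner faces of the legs it joins and aligned with the legs' outer faces on the other axis.

B is a rectangular picture frame lying in the x–z plane (depth along y). The opening is 170 mm wide (x) by 758 mm tall (z), surrounded by a border 30 mm wide on all four sides. The frame is 17 mm deep and is made of two full-height vertical stiles with two horizontal rails fitted between them.

C is a run of 5 identical solid stair steps. Each tread is 808×305 mm and each step block is 206 mm high. Step 1 rests on the floor; step k is offset from step 1 by (k−1)×305 mm in y and (k−1)×206 mm in z.

The picture frame is on top of the stool. The staircase is against the stool's +x side, with their −y faces flush.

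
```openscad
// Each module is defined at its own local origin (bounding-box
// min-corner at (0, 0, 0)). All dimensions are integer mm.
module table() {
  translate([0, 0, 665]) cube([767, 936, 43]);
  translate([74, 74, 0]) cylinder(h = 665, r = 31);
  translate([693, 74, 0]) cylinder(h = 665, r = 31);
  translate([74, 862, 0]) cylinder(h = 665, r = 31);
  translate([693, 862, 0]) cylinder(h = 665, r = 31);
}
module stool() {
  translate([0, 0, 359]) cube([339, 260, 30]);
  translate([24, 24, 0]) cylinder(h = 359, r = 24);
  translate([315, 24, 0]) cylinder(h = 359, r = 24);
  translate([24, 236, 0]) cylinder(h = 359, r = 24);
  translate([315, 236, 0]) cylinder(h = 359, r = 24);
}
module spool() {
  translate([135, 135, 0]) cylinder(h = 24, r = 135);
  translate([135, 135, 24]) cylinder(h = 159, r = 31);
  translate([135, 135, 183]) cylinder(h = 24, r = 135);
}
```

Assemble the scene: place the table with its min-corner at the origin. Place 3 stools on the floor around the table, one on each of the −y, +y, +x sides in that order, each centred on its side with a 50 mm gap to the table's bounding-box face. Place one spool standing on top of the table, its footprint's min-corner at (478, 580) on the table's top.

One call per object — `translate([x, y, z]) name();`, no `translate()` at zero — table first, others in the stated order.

table();
translate([214, -310, 0]) stool();
translate([214, 986, 0]) stool();
translate([817, 338, 0]) stool();
translate([478, 580, 708]) spool();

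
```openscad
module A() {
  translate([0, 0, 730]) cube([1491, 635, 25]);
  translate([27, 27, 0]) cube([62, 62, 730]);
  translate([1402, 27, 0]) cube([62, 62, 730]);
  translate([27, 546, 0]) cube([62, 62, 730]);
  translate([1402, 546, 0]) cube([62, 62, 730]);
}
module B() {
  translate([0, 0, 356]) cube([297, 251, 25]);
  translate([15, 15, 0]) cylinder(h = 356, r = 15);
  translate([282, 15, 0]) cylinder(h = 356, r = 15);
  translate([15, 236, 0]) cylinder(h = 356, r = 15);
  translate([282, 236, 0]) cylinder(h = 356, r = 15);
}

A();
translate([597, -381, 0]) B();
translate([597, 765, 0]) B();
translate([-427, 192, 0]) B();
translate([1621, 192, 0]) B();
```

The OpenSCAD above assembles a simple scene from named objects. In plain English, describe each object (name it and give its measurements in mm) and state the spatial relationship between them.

A is a rectangular dining table. The top is 1491×635×25 mm with its upper surface at z = 755 mm. It stands on four 62×62 mm square legs, each inset 27 mm from the nearest pair of top edges, running from the floor to the underside of the top.

B is a four-legged stool. The seat is a 297×251×25 mm slab whose top surface is at z = 381 mm; four round legs, each 30 mm in diameter, run from the floor (z = 0) to the underside of the seat, each leg's axis is inset half a diameter from the nearest pair of seat edges (so the leg's bounding box is flush with the corner).

Four stools sit around the table at the −y, +y, −x, +x sides.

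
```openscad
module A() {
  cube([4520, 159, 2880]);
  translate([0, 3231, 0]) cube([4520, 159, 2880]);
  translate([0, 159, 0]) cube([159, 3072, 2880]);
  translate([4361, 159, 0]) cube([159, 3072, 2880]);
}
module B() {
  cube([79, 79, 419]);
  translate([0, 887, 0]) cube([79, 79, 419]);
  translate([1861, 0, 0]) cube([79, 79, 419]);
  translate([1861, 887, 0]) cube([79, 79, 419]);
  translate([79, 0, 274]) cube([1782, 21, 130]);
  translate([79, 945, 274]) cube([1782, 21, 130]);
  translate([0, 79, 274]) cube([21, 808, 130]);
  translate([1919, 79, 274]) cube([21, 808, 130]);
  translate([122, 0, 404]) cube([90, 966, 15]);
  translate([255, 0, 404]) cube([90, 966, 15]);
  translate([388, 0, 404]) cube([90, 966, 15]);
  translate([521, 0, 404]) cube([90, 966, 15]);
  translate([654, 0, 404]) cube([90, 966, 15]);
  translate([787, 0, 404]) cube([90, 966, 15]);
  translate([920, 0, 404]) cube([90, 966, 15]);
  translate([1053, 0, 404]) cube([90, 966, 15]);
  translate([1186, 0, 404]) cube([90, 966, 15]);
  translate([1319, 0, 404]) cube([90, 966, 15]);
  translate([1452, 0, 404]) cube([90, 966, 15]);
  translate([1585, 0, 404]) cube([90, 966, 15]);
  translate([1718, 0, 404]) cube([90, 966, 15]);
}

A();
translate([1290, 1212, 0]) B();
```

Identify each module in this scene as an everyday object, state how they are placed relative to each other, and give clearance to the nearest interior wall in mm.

A is a house frame. B is a bed frame. The bed frame sits inside the house frame, centred. The clearance to the nearest interior wall is 1053 mm.

Clearances: x = 1131, y = 1053; minimum 1053 mm.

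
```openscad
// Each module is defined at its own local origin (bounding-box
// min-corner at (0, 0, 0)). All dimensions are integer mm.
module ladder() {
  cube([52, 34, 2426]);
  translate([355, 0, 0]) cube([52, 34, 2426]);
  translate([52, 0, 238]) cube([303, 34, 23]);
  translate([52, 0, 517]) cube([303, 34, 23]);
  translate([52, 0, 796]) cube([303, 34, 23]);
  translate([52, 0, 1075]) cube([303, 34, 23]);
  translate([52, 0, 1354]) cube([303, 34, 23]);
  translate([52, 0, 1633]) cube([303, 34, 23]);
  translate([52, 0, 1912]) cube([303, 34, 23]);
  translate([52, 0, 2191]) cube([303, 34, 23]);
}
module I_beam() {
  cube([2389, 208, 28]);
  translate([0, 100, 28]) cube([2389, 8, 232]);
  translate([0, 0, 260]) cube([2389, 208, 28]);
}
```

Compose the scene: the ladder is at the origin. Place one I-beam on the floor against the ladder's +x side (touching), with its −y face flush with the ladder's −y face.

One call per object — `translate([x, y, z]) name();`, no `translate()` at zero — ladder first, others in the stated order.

ladder();
translate([407, 0, 0]) I_beam();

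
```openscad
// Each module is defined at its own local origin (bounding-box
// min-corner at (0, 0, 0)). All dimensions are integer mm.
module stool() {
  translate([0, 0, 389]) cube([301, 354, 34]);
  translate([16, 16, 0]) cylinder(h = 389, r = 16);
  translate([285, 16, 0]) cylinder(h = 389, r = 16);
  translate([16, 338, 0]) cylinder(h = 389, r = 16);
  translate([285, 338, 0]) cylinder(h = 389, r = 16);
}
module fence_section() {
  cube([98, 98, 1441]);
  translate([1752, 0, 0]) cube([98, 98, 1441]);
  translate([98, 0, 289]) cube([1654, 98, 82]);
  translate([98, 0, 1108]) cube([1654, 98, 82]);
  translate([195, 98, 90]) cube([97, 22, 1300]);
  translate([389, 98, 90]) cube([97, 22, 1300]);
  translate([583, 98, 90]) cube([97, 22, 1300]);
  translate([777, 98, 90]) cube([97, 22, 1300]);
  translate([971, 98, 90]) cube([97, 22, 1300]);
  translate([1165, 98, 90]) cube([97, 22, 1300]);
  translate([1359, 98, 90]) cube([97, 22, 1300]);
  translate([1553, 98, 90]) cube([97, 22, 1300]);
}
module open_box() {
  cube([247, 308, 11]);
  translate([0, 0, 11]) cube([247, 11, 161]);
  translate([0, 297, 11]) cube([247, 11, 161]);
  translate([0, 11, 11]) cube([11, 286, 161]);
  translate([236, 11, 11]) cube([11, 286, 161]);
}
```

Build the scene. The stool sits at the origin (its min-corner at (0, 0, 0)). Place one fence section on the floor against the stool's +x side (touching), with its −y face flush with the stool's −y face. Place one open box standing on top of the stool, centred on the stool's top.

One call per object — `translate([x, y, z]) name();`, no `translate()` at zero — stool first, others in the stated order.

stool();
translate([301, 0, 0]) fence_section();
translate([27, 23, 423]) open_box();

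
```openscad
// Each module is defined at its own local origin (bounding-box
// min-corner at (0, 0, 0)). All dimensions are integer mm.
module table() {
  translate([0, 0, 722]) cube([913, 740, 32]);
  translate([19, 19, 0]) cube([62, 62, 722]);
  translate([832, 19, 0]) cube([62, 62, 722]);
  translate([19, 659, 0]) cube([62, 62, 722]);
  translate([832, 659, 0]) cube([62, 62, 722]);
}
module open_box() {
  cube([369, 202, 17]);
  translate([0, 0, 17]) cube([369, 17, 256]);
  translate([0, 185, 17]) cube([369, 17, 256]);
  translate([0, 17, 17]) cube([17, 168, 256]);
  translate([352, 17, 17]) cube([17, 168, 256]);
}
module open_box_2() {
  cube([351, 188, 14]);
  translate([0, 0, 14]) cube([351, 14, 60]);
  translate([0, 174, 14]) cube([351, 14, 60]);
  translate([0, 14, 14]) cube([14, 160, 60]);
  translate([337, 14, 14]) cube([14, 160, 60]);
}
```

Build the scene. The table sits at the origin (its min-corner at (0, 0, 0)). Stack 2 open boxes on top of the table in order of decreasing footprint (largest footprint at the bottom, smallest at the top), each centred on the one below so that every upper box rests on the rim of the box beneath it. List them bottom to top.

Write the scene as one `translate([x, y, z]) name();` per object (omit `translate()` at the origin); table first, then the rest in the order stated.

table();
translate([272, 269, 754]) open_box();
translate([281, 276, 1027]) open_box_2();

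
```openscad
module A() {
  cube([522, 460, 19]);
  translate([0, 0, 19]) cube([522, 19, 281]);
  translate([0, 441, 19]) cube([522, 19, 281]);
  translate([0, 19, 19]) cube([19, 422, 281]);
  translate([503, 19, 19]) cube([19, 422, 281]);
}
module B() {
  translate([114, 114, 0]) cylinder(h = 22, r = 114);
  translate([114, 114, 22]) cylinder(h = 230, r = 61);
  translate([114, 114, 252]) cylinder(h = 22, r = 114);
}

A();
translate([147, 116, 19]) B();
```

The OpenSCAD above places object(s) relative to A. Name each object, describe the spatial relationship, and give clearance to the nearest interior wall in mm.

A is an open box. B is a spool. The spool sits inside the open box, centred. The clearance to the nearest interior wall is 97 mm.

Clearances: x = 128, y = 97; minimum 97 mm.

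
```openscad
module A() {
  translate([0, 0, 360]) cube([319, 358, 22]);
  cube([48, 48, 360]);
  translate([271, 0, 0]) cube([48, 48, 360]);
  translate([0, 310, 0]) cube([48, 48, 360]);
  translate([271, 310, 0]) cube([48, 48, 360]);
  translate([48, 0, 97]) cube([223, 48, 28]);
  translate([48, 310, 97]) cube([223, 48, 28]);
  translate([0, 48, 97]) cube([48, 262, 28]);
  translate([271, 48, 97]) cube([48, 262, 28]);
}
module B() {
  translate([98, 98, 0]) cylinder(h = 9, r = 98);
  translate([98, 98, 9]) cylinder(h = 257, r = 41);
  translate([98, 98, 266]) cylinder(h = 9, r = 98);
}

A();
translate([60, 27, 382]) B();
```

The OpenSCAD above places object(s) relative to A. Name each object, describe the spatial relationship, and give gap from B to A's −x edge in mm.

A is a stool. B is a spool. The spool is on top of the stool. The gap from the spool to the stool's −x edge is 60 mm.

The spool's min-x is at 60; the stool's min-x is 0; gap = 60 mm.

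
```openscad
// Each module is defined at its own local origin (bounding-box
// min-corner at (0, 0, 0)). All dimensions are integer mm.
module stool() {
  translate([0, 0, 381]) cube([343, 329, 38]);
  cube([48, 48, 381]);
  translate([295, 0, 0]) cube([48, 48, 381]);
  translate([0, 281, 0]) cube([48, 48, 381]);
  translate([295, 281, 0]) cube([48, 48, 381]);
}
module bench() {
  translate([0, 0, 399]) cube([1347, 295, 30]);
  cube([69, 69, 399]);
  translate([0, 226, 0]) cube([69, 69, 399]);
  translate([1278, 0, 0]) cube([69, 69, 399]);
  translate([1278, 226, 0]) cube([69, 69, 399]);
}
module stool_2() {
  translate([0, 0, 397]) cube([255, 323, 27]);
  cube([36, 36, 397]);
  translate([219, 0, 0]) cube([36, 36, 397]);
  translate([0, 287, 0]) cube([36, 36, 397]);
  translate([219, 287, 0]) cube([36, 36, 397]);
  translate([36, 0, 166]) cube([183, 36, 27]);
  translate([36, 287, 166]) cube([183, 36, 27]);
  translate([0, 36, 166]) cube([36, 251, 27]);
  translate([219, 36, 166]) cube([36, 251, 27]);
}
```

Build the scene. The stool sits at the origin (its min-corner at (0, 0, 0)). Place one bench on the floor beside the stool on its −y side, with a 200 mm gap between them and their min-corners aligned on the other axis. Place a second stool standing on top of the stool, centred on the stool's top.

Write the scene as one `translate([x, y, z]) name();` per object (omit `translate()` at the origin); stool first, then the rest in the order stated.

stool();
translate([0, -495, 0]) bench();
translate([44, 3, 419]) stool_2();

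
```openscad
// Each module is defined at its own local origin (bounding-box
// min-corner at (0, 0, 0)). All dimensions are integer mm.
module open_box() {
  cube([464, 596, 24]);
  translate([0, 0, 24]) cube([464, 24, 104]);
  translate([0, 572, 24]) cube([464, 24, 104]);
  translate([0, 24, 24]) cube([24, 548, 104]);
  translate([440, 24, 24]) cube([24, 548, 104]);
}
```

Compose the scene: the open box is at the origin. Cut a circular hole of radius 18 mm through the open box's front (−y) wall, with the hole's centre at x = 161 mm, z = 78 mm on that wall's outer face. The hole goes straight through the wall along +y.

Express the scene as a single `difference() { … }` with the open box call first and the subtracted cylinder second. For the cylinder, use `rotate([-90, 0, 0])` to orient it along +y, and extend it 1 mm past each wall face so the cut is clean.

difference() {
  open_box();
  translate([161, -1, 78]) rotate([-90, 0, 0]) cylinder(h = 26, r = 18);
}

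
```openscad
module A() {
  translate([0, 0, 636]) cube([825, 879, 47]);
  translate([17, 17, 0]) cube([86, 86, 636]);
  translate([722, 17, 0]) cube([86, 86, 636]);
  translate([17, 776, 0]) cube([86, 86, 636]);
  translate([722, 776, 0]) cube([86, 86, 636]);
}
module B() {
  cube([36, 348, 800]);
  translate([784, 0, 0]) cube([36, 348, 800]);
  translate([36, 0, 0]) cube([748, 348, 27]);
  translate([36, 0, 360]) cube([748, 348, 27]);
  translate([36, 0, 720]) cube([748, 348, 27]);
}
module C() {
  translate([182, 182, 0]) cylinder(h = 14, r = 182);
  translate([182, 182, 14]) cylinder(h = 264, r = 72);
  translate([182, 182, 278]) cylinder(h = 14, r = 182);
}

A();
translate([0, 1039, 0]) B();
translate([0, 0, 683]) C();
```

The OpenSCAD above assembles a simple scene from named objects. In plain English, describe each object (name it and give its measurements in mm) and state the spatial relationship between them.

A is a table with a 825×879 mm rectangular top, 47 mm thick, top surface at z = 683 mm, supported by four 86×86 mm square legs, each inset 17 mm from the nearest pair of top edges, running from the floor.

B is an open bookshelf. Two side panels, each 36 mm thick, 348 mm deep and 800 mm tall, stand 820 mm apart (outside-to-outside). Between them sit 3 shelves, each 27 mm thick and 348 mm deep, spanning the full gap between the sides. The bottom shelf rests on the floor (its underside at z = 0) and the clear gap between one shelf's top and the next shelf's underside is 333 mm.

C is a spool: two coaxial disc flanges of radius 182 mm and thickness 14 mm, joined by a core cylinder of radius 72 mm and height 264 mm. The lower flange rests on z = 0 and the three cylinders share a vertical axis.

The bookshelf is on the floor beside the table on its +y side. The spool is on top of the table.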